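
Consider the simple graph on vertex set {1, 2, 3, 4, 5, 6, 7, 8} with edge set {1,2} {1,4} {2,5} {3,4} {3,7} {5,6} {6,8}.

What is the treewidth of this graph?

1

A width-1 tree decomposition is:
Bags: B1 = {3, 7}  B2 = {3, 4}  B3 = {1, 4}  B4 = {1, 2}  B5 = {2, 5}  B6 = {5, 6}  B7 = {6, 8}
Tree: B1–B2, B2–B3, B3–B4, B4–B5, B5–B6, B6–B7
The largest bag has 2 vertices, giving width 1; this decomposition certifies tw(G) ≤ 1. Since G has at least one edge (e.g. 7–3), it is not an edgeless graph, so tw(G) ≥ 1. Hence tw(G) = 1 exactly.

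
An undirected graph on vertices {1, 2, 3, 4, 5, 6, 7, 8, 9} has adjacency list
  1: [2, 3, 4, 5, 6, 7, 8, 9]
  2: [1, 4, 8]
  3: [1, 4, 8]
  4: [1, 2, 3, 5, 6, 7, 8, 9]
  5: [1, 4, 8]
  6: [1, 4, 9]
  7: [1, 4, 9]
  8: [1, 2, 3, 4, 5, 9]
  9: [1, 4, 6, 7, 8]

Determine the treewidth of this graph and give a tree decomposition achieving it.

Treewidth 3.
One optimal decomposition is:
Bags: B1 = {1, 4, 8, 9}  B2 = {1, 4, 5, 8}  B3 = {1, 4, 7, 9}  B4 = {1, 4, 6, 9}  B5 = {1, 3, 4, 8}  B6 = {1, 2, 4, 8}
Tree: B1–B2, B1–B3, B3–B4, B1–B5, B1–B6

Each bag holds 4 vertices, so the decomposition has width 3, which upper-bounds the treewidth. For the lower bound, the 4 vertices {1, 4, 8, 9} are pairwise adjacent, and any tree decomposition puts a clique entirely inside one bag — forcing width ≥ 3. Hence tw(G) = 3 exactly.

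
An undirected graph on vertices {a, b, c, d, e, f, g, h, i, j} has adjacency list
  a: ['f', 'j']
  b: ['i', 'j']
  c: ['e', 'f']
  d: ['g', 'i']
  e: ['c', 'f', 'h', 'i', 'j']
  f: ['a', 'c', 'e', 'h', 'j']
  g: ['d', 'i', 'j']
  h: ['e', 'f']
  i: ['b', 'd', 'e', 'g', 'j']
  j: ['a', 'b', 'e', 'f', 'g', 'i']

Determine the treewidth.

2

A width-2 tree decomposition is:
Bags: B1 = {g, i, j}  B2 = {d, g, i}  B3 = {e, i, j}  B4 = {b, i, j}  B5 = {e, f, j}  B6 = {e, f, h}  B7 = {a, f, j}  B8 = {c, e, f}
Tree: B1–B2, B1–B3, B1–B4, B3–B5, B5–B6, B5–B7, B6–B8
Each bag holds 3 vertices, so the decomposition has width 2, which upper-bounds the treewidth. On the other hand G contains the 3-clique {d, g, i}. A clique must lie in a single bag of any decomposition, so no decomposition can have width below 2. Therefore the treewidth is 2.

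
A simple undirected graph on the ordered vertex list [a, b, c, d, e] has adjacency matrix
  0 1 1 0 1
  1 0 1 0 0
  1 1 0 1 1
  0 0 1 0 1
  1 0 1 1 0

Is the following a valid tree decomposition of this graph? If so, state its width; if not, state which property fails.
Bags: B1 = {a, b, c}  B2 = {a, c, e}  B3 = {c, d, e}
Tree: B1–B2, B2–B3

Yes; width 2.

Vertex coverage: the bags together contain {a, b, c, d, e}, the full vertex set. Edge coverage: each edge of G has both endpoints in at least one bag. Running intersection: for every vertex, the bags containing it form a connected subtree. All three properties hold, so this is a valid tree decomposition of width max|bag| − 1 = 2, and hence tw(G) ≤ 2.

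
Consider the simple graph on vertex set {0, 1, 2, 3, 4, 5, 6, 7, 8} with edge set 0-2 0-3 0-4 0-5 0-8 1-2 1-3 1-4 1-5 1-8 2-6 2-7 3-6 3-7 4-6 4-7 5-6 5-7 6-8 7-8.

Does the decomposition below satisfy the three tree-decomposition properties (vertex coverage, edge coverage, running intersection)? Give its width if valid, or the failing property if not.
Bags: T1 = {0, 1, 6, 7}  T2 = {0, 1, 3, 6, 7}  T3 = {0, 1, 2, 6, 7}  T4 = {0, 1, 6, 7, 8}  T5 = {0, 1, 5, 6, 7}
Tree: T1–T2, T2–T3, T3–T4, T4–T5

No — vertex 4 appears in no bag.

A tree decomposition must satisfy three properties: every vertex lies in some bag; for every edge, both endpoints lie together in some bag; and for every vertex, the bags containing it form a connected subtree. Here vertex 4 appears in no bag, so the decomposition is invalid.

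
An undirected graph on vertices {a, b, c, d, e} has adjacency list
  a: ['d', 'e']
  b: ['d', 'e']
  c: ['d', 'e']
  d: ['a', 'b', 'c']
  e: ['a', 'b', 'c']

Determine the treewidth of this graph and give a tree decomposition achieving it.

The largest bag has 3 vertices, giving width 2; this decomposition certifies tw(G) ≤ 2. Since d–c–e–a–d is a cycle in G, G is not acyclic. Forests are exactly the graphs of treewidth ≤ 1, so tw(G) ≥ 2. The upper and lower bounds meet at 2, so that is the treewidth.

Treewidth 2.
Bags: B1 = {c, d, e}  B2 = {a, d, e}  B3 = {b, d, e}
Tree: B1–B2, B2–B3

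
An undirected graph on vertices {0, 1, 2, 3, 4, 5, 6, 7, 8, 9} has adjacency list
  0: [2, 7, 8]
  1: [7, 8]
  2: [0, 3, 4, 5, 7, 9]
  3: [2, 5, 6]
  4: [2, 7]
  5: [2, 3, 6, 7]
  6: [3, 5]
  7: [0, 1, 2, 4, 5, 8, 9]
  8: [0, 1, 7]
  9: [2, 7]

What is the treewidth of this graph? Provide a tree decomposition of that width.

The largest bag has 3 vertices, giving width 2; this decomposition certifies tw(G) ≤ 2. On the other hand G contains the 3-clique {2, 3, 5}. A clique must lie in a single bag of any decomposition, so no decomposition can have width below 2. Therefore the treewidth is 2.

Treewidth 2.
One optimal decomposition is:
Bags: B1 = {2, 3, 5}  B2 = {3, 5, 6}  B3 = {2, 5, 7}  B4 = {0, 2, 7}  B5 = {2, 4, 7}  B6 = {0, 7, 8}  B7 = {2, 7, 9}  B8 = {1, 7, 8}
Tree: B1–B2, B1–B3, B3–B4, B3–B5, B4–B6, B3–B7, B6–B8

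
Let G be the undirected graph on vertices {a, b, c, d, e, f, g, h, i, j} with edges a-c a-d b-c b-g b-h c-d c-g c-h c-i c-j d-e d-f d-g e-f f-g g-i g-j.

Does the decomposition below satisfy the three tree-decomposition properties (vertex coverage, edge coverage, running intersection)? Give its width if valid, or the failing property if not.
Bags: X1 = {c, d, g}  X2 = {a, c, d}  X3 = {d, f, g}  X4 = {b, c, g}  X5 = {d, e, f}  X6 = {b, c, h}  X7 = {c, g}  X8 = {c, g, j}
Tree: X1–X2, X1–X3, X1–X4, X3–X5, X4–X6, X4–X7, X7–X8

No — vertex i appears in no bag.

A tree decomposition must satisfy three properties: every vertex lies in some bag; for every edge, both endpoints lie together in some bag; and for every vertex, the bags containing it form a connected subtree. Here vertex i appears in no bag, so the decomposition is invalid.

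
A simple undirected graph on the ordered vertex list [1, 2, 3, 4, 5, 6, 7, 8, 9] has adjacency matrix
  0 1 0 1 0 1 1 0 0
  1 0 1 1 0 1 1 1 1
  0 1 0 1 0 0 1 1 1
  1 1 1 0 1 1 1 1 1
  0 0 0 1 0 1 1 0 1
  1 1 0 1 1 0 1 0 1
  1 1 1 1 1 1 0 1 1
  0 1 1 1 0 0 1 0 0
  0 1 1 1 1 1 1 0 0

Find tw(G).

A width-4 tree decomposition is:
Bags: B1 = {2, 3, 4, 7, 9}  B2 = {2, 4, 6, 7, 9}  B3 = {4, 5, 6, 7, 9}  B4 = {1, 2, 4, 6, 7}  B5 = {2, 3, 4, 7, 8}
Tree: B1–B2, B2–B3, B2–B4, B1–B5
Each bag holds 5 vertices, so the decomposition has width 4, which upper-bounds the treewidth. Conversely, {1, 2, 4, 6, 7} is a clique of size 5, and the vertices of any clique must share a bag in every tree decomposition; so some bag has ≥ 5 vertices and tw(G) ≥ 4. Combining the bounds, tw(G) = 4.

4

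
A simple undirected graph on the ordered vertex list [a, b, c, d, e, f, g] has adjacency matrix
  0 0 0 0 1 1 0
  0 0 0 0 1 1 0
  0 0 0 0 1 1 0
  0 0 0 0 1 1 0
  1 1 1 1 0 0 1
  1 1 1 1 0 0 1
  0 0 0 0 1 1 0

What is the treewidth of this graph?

2

A width-2 tree decomposition is:
Bags: B1 = {b, e, f}  B2 = {d, e, f}  B3 = {c, e, f}  B4 = {e, f, g}  B5 = {a, e, f}
Tree: B1–B2, B2–B3, B3–B4, B4–B5
The largest bag has 3 vertices, giving width 2; this decomposition certifies tw(G) ≤ 2. The edges e–b–f–d–e form a cycle, so G is not a tree and its treewidth is at least 2. Combining the bounds, tw(G) = 2.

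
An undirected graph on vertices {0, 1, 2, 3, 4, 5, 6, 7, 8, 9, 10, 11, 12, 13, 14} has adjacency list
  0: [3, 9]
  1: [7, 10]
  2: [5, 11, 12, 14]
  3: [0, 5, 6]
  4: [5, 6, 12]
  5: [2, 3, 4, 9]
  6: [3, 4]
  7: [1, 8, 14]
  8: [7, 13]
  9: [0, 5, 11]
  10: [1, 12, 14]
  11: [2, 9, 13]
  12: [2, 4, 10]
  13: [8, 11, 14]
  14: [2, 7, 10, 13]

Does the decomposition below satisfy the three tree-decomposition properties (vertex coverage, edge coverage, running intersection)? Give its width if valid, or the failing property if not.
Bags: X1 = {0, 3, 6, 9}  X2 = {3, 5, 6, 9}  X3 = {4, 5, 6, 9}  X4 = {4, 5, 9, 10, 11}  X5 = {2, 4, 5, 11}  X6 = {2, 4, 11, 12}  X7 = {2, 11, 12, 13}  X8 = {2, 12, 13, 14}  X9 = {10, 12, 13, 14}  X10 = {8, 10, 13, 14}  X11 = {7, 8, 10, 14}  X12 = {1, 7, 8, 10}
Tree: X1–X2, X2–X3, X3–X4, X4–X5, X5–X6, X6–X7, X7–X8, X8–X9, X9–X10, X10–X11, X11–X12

No — bags containing vertex 10 are not connected in the tree.

A tree decomposition must satisfy three properties: every vertex lies in some bag; for every edge, both endpoints lie together in some bag; and for every vertex, the bags containing it form a connected subtree. Here bags containing vertex 10 are not connected in the tree, so the decomposition is invalid.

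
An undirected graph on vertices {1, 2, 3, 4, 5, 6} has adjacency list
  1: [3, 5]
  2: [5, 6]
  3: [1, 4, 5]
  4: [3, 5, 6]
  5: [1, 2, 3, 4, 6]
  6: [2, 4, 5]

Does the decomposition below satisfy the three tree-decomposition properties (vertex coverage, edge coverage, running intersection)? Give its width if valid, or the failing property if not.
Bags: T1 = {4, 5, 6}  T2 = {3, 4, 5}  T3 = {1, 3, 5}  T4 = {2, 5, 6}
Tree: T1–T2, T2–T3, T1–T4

Yes; width 2.

Checking the three conditions: (i) the bags cover all of {1, 2, 3, 4, 5, 6}; (ii) for each edge, some bag contains both endpoints; (iii) the bags containing any fixed vertex form a subtree. All hold, so the decomposition is valid with width 3 − 1 = 2.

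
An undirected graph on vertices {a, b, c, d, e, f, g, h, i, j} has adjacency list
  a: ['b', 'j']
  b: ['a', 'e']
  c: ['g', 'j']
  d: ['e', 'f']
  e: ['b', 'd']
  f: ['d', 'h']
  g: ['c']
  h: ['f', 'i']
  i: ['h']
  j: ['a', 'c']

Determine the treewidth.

1

A width-1 tree decomposition is:
Bags: B1 = {h, i}  B2 = {f, h}  B3 = {d, f}  B4 = {d, e}  B5 = {b, e}  B6 = {a, b}  B7 = {a, j}  B8 = {c, j}  B9 = {c, g}
Tree: B1–B2, B2–B3, B3–B4, B4–B5, B5–B6, B6–B7, B7–B8, B8–B9
The largest bag has 2 vertices, giving width 1; this decomposition certifies tw(G) ≤ 1. Since G has at least one edge (e.g. i–h), it is not an edgeless graph, so tw(G) ≥ 1. The upper and lower bounds meet at 1, so that is the treewidth.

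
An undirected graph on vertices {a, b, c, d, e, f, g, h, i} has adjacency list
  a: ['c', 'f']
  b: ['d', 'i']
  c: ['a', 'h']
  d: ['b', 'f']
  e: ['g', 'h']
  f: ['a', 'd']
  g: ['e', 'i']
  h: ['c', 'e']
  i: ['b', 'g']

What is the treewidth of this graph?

2

A width-2 tree decomposition is:
Bags: B1 = {e, g, h}  B2 = {c, g, h}  B3 = {a, c, g}  B4 = {a, f, g}  B5 = {d, f, g}  B6 = {b, d, g}  B7 = {b, g, i}
Tree: B1–B2, B2–B3, B3–B4, B4–B5, B5–B6, B6–B7
Each bag holds 3 vertices, so the decomposition has width 2, which upper-bounds the treewidth. The edges g–e–h–c–a–f–d–b–i–g form a cycle, so G is not a tree and its treewidth is at least 2. Hence tw(G) = 2 exactly.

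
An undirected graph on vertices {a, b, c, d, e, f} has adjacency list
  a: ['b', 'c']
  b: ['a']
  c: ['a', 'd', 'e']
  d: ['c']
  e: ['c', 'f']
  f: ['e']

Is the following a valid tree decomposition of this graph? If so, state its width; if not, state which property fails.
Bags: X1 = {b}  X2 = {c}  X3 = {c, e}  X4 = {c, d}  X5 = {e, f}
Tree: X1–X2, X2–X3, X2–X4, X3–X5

A tree decomposition must satisfy three properties: every vertex lies in some bag; for every edge, both endpoints lie together in some bag; and for every vertex, the bags containing it form a connected subtree. Here vertex a appears in no bag, so the decomposition is invalid.

No — vertex a appears in no bag.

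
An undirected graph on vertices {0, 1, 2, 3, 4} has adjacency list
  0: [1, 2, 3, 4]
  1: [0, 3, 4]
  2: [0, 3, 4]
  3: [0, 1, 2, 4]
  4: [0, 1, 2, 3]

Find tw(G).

A width-3 tree decomposition is:
Bags: B1 = {0, 1, 3, 4}  B2 = {0, 2, 3, 4}
Tree: B1–B2
Each bag holds 4 vertices, so the decomposition has width 3, which upper-bounds the treewidth. For the lower bound, the 4 vertices {0, 1, 3, 4} are pairwise adjacent, and any tree decomposition puts a clique entirely inside one bag — forcing width ≥ 3. Hence tw(G) = 3 exactly.

3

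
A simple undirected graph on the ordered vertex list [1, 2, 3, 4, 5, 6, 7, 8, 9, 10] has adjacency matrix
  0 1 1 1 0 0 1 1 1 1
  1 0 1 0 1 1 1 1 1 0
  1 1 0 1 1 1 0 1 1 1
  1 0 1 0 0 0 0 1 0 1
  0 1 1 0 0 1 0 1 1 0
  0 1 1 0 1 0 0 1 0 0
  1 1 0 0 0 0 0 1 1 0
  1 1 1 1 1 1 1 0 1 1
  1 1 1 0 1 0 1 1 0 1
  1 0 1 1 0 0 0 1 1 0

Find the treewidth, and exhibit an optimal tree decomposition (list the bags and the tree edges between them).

Treewidth 4.
Bags: B1 = {1, 2, 3, 8, 9}  B2 = {2, 3, 5, 8, 9}  B3 = {1, 2, 7, 8, 9}  B4 = {1, 3, 8, 9, 10}  B5 = {1, 3, 4, 8, 10}  B6 = {2, 3, 5, 6, 8}
Tree: B1–B2, B1–B3, B1–B4, B4–B5, B2–B6

Each bag holds 5 vertices, so the decomposition has width 4, which upper-bounds the treewidth. Conversely, {1, 2, 3, 8, 9} is a clique of size 5, and the vertices of any clique must share a bag in every tree decomposition; so some bag has ≥ 5 vertices and tw(G) ≥ 4. The upper and lower bounds meet at 4, so that is the treewidth.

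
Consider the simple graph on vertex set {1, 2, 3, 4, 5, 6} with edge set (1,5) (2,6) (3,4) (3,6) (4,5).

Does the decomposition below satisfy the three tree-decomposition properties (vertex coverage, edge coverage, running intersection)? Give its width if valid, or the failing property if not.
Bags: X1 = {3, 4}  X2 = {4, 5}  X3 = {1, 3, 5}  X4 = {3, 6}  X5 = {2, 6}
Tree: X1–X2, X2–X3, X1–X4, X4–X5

No — bags containing vertex 3 are not connected in the tree.

A tree decomposition must satisfy three properties: every vertex lies in some bag; for every edge, both endpoints lie together in some bag; and for every vertex, the bags containing it form a connected subtree. Here bags containing vertex 3 are not connected in the tree, so the decomposition is invalid.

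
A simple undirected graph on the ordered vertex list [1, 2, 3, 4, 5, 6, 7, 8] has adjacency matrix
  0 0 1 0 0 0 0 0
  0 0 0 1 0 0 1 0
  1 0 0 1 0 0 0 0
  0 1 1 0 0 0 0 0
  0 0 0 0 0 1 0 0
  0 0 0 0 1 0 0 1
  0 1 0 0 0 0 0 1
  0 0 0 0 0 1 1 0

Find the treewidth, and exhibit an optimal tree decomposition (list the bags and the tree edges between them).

Treewidth 1.
One optimal decomposition is:
Bags: B1 = {1, 3}  B2 = {3, 4}  B3 = {2, 4}  B4 = {2, 7}  B5 = {7, 8}  B6 = {6, 8}  B7 = {5, 6}
Tree: B1–B2, B2–B3, B3–B4, B4–B5, B5–B6, B6–B7

Each bag holds 2 vertices, so the decomposition has width 1, which upper-bounds the treewidth. G has an edge, so its treewidth is at least 1. Combining the bounds, tw(G) = 1.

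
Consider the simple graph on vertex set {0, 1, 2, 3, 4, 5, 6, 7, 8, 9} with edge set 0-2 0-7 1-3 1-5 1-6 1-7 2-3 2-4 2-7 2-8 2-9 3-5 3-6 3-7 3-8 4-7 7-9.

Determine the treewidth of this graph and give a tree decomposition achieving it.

Treewidth 2.
One such decomposition:
Bags: B1 = {1, 3, 7}  B2 = {2, 3, 7}  B3 = {1, 3, 6}  B4 = {1, 3, 5}  B5 = {2, 3, 8}  B6 = {2, 7, 9}  B7 = {2, 4, 7}  B8 = {0, 2, 7}
Tree: B1–B2, B1–B3, B3–B4, B2–B5, B2–B6, B2–B7, B7–B8

Each bag holds 3 vertices, so the decomposition has width 2, which upper-bounds the treewidth. On the other hand G contains the 3-clique {1, 3, 5}. A clique must lie in a single bag of any decomposition, so no decomposition can have width below 2. Hence tw(G) = 2 exactly.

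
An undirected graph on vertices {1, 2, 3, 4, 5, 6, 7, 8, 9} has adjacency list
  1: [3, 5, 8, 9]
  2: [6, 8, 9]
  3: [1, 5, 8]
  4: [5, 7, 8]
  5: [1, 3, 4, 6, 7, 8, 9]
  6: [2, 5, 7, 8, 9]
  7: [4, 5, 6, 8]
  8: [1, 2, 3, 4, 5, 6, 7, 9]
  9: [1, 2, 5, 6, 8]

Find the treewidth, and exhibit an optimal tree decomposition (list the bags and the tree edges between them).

Every bag has size at most 4, so the width is 4 − 1 = 3 and tw(G) ≤ 3. For the lower bound, the 4 vertices {2, 6, 8, 9} are pairwise adjacent, and any tree decomposition puts a clique entirely inside one bag — forcing width ≥ 3. Therefore the treewidth is 3.

Treewidth 3.
Bags: B1 = {5, 6, 7, 8}  B2 = {5, 6, 8, 9}  B3 = {2, 6, 8, 9}  B4 = {1, 5, 8, 9}  B5 = {1, 3, 5, 8}  B6 = {4, 5, 7, 8}
Tree: B1–B2, B2–B3, B2–B4, B4–B5, B1–B6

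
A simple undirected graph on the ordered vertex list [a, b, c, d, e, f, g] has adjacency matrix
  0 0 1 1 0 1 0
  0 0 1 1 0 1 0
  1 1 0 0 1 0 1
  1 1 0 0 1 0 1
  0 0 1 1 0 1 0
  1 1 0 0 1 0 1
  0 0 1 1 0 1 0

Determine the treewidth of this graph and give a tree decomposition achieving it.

Treewidth 3.
One such decomposition:
Bags: B1 = {a, c, d, f}  B2 = {c, d, f, g}  B3 = {b, c, d, f}  B4 = {c, d, e, f}
Tree: B1–B2, B2–B3, B3–B4

Every bag has size at most 4, so the width is 4 − 1 = 3 and tw(G) ≤ 3. For the lower bound: the 4 vertex sets {a,f}, {c,g}, {d}, {b} are disjoint, each induces a connected subgraph, and every pair is joined by at least one edge of G. Contracting each set to a single vertex therefore yields K_{4} as a minor, and since treewidth is minor-monotone, tw(G) ≥ tw(K_{4}) = 3. The upper and lower bounds meet at 3, so that is the treewidth.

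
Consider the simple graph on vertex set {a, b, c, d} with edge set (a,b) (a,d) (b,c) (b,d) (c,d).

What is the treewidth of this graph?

2

A width-2 tree decomposition is:
Bags: B1 = {b, c, d}  B2 = {a, b, d}
Tree: B1–B2
Every bag has size at most 3, so the width is 3 − 1 = 2 and tw(G) ≤ 2. Conversely, {b, c, d} is a clique of size 3, and the vertices of any clique must share a bag in every tree decomposition; so some bag has ≥ 3 vertices and tw(G) ≥ 2. Hence tw(G) = 2 exactly.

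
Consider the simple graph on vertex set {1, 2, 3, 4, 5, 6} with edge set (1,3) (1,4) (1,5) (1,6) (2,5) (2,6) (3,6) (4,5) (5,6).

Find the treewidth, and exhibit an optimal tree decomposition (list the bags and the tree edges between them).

Treewidth 2.
One optimal decomposition is:
Bags: B1 = {1, 4, 5}  B2 = {1, 5, 6}  B3 = {2, 5, 6}  B4 = {1, 3, 6}
Tree: B1–B2, B2–B3, B2–B4

The largest bag has 3 vertices, giving width 2; this decomposition certifies tw(G) ≤ 2. Conversely, {1, 3, 6} is a clique of size 3, and the vertices of any clique must share a bag in every tree decomposition; so some bag has ≥ 3 vertices and tw(G) ≥ 2. Hence tw(G) = 2 exactly.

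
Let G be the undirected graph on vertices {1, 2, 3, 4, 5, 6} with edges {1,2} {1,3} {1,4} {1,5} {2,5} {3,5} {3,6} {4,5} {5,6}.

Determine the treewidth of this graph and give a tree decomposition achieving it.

Every bag has size at most 3, so the width is 3 − 1 = 2 and tw(G) ≤ 2. For the lower bound, the 3 vertices {1, 2, 5} are pairwise adjacent, and any tree decomposition puts a clique entirely inside one bag — forcing width ≥ 2. The upper and lower bounds meet at 2, so that is the treewidth.

Treewidth 2.
Bags: B1 = {1, 3, 5}  B2 = {3, 5, 6}  B3 = {1, 4, 5}  B4 = {1, 2, 5}
Tree: B1–B2, B1–B3, B3–B4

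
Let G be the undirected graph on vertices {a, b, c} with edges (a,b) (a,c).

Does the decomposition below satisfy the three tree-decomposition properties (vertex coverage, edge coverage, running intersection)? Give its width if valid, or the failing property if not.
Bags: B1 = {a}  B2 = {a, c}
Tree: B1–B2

A tree decomposition must satisfy three properties: every vertex lies in some bag; for every edge, both endpoints lie together in some bag; and for every vertex, the bags containing it form a connected subtree. Here vertex b appears in no bag, so the decomposition is invalid.

No — vertex b appears in no bag.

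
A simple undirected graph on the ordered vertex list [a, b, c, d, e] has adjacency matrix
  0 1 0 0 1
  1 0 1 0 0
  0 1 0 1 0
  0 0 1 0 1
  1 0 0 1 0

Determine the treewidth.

2

A width-2 tree decomposition is:
Bags: B1 = {a, d, e}  B2 = {a, b, d}  B3 = {b, c, d}
Tree: B1–B2, B2–B3
Every bag has size at most 3, so the width is 3 − 1 = 2 and tw(G) ≤ 2. For the lower bound, G contains the cycle d–e–a–b–c–d, so G is not a forest; only forests have treewidth ≤ 1, hence tw(G) ≥ 2. Combining the bounds, tw(G) = 2.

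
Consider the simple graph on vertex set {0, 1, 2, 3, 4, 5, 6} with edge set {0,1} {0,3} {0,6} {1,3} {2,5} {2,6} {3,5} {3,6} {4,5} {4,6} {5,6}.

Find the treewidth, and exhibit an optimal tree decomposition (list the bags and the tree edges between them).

The largest bag has 3 vertices, giving width 2; this decomposition certifies tw(G) ≤ 2. Conversely, {0, 1, 3} is a clique of size 3, and the vertices of any clique must share a bag in every tree decomposition; so some bag has ≥ 3 vertices and tw(G) ≥ 2. Hence tw(G) = 2 exactly.

Treewidth 2.
One such decomposition:
Bags: B1 = {3, 5, 6}  B2 = {2, 5, 6}  B3 = {0, 3, 6}  B4 = {4, 5, 6}  B5 = {0, 1, 3}
Tree: B1–B2, B1–B3, B1–B4, B3–B5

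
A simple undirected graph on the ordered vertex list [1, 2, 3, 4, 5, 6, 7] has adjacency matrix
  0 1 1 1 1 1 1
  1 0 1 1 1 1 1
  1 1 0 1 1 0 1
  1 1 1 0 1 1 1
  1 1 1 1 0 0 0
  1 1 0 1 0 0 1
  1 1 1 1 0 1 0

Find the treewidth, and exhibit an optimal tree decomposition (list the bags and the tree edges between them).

Each bag holds 5 vertices, so the decomposition has width 4, which upper-bounds the treewidth. For the lower bound, the 5 vertices {1, 2, 3, 4, 5} are pairwise adjacent, and any tree decomposition puts a clique entirely inside one bag — forcing width ≥ 4. Hence tw(G) = 4 exactly.

Treewidth 4.
One optimal decomposition is:
Bags: B1 = {1, 2, 4, 6, 7}  B2 = {1, 2, 3, 4, 7}  B3 = {1, 2, 3, 4, 5}
Tree: B1–B2, B2–B3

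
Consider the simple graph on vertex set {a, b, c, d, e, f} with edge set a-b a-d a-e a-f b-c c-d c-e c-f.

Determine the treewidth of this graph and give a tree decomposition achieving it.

Every bag has size at most 3, so the width is 3 − 1 = 2 and tw(G) ≤ 2. The edges d–a–f–c–d form a cycle, so G is not a tree and its treewidth is at least 2. The upper and lower bounds meet at 2, so that is the treewidth.

Treewidth 2.
One such decomposition:
Bags: B1 = {a, c, d}  B2 = {a, c, f}  B3 = {a, c, e}  B4 = {a, b, c}
Tree: B1–B2, B2–B3, B3–B4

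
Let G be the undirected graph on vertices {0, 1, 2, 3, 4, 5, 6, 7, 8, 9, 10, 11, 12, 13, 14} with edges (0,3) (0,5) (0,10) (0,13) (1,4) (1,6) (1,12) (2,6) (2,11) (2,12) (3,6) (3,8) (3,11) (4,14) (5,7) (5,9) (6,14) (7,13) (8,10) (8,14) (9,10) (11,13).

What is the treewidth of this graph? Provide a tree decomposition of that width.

Every bag has size at most 4, so the width is 4 − 1 = 3 and tw(G) ≤ 3. For the lower bound: the 4 vertex sets {1,4,12}, {2}, {6}, {3,8,11,14} are disjoint, each induces a connected subgraph, and every pair is joined by at least one edge of G. Contracting each set to a single vertex therefore yields K_{4} as a minor, and since treewidth is minor-monotone, tw(G) ≥ tw(K_{4}) = 3. Hence tw(G) = 3 exactly.

Treewidth 3.
One optimal decomposition is:
Bags: B1 = {1, 2, 4, 12}  B2 = {1, 2, 4, 6}  B3 = {2, 4, 6, 14}  B4 = {2, 6, 11, 14}  B5 = {3, 6, 11, 14}  B6 = {3, 8, 11, 14}  B7 = {3, 8, 11, 13}  B8 = {0, 3, 8, 13}  B9 = {0, 8, 10, 13}  B10 = {0, 7, 10, 13}  B11 = {0, 5, 7, 10}  B12 = {5, 7, 9, 10}
Tree: B1–B2, B2–B3, B3–B4, B4–B5, B5–B6, B6–B7, B7–B8, B8–B9, B9–B10, B10–B11, B11–B12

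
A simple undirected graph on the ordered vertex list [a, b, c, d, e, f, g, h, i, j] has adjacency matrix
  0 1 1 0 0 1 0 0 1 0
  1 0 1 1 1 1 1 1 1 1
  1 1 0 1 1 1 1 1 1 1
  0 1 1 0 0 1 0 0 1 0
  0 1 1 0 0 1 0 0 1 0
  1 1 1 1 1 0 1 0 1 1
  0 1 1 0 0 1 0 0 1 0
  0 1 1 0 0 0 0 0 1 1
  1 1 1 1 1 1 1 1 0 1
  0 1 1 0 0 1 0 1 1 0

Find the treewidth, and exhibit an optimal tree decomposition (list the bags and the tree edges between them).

Treewidth 4.
One such decomposition:
Bags: B1 = {b, c, f, i, j}  B2 = {a, b, c, f, i}  B3 = {b, c, h, i, j}  B4 = {b, c, f, g, i}  B5 = {b, c, e, f, i}  B6 = {b, c, d, f, i}
Tree: B1–B2, B1–B3, B2–B4, B1–B5, B5–B6

Each bag holds 5 vertices, so the decomposition has width 4, which upper-bounds the treewidth. For the lower bound, the 5 vertices {b, c, h, i, j} are pairwise adjacent, and any tree decomposition puts a clique entirely inside one bag — forcing width ≥ 4. The upper and lower bounds meet at 4, so that is the treewidth.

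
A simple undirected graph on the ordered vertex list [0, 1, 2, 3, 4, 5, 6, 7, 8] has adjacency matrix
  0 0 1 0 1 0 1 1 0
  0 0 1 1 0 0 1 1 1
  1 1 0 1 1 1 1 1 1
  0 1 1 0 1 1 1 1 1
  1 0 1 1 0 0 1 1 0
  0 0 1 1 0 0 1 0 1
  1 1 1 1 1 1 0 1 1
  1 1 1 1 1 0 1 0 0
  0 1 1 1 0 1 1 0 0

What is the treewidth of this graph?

4

A width-4 tree decomposition is:
Bags: B1 = {1, 2, 3, 6, 7}  B2 = {2, 3, 4, 6, 7}  B3 = {0, 2, 4, 6, 7}  B4 = {1, 2, 3, 6, 8}  B5 = {2, 3, 5, 6, 8}
Tree: B1–B2, B2–B3, B1–B4, B4–B5
Every bag has size at most 5, so the width is 5 − 1 = 4 and tw(G) ≤ 4. Conversely, {0, 2, 4, 6, 7} is a clique of size 5, and the vertices of any clique must share a bag in every tree decomposition; so some bag has ≥ 5 vertices and tw(G) ≥ 4. Hence tw(G) = 4 exactly.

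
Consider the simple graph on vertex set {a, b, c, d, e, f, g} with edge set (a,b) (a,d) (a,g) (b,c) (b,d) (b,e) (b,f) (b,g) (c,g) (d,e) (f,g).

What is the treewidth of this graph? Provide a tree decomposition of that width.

Treewidth 2.
One such decomposition:
Bags: B1 = {b, c, g}  B2 = {a, b, g}  B3 = {b, f, g}  B4 = {a, b, d}  B5 = {b, d, e}
Tree: B1–B2, B1–B3, B2–B4, B4–B5

Each bag holds 3 vertices, so the decomposition has width 2, which upper-bounds the treewidth. For the lower bound, the 3 vertices {b, d, e} are pairwise adjacent, and any tree decomposition puts a clique entirely inside one bag — forcing width ≥ 2. The upper and lower bounds meet at 2, so that is the treewidth.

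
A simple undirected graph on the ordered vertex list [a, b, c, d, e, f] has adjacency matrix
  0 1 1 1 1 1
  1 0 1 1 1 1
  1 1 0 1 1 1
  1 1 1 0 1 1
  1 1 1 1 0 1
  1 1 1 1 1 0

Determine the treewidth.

A width-5 tree decomposition is:
Bags: B1 = {a, b, c, d, e, f}
Tree: (single bag)
A single bag containing all 6 vertices is trivially a valid decomposition of width 5. Conversely, {a, b, c, d, e, f} is a clique of size 6, and the vertices of any clique must share a bag in every tree decomposition; so some bag has ≥ 6 vertices and tw(G) ≥ 5. Combining the bounds, tw(G) = 5.

5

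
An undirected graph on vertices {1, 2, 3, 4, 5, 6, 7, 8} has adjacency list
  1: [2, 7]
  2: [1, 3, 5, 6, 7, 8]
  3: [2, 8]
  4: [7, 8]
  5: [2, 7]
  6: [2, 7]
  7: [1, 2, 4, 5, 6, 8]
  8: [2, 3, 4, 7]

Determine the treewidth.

2

A width-2 tree decomposition is:
Bags: B1 = {2, 6, 7}  B2 = {2, 7, 8}  B3 = {2, 3, 8}  B4 = {4, 7, 8}  B5 = {1, 2, 7}  B6 = {2, 5, 7}
Tree: B1–B2, B2–B3, B2–B4, B2–B5, B2–B6
Each bag holds 3 vertices, so the decomposition has width 2, which upper-bounds the treewidth. On the other hand G contains the 3-clique {2, 3, 8}. A clique must lie in a single bag of any decomposition, so no decomposition can have width below 2. Combining the bounds, tw(G) = 2.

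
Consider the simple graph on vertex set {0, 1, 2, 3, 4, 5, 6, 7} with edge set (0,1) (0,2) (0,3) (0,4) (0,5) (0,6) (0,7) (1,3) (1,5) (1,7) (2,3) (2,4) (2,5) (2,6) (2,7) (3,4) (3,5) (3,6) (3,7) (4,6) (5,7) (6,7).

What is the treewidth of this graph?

A width-4 tree decomposition is:
Bags: B1 = {0, 2, 3, 5, 7}  B2 = {0, 2, 3, 6, 7}  B3 = {0, 2, 3, 4, 6}  B4 = {0, 1, 3, 5, 7}
Tree: B1–B2, B2–B3, B1–B4
Each bag holds 5 vertices, so the decomposition has width 4, which upper-bounds the treewidth. On the other hand G contains the 5-clique {0, 1, 3, 5, 7}. A clique must lie in a single bag of any decomposition, so no decomposition can have width below 4. Hence tw(G) = 4 exactly.

4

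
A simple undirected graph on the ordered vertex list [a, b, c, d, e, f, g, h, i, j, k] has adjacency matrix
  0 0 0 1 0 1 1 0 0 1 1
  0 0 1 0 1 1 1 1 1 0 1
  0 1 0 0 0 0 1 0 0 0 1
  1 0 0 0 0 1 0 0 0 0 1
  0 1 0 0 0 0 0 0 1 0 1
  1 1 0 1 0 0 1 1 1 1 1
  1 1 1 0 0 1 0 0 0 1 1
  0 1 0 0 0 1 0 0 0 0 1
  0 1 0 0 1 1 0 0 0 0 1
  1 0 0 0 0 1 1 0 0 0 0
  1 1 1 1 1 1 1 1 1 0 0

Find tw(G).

A width-3 tree decomposition is:
Bags: B1 = {b, e, i, k}  B2 = {b, f, i, k}  B3 = {b, f, g, k}  B4 = {a, f, g, k}  B5 = {a, f, g, j}  B6 = {b, c, g, k}  B7 = {a, d, f, k}  B8 = {b, f, h, k}
Tree: B1–B2, B2–B3, B3–B4, B4–B5, B3–B6, B4–B7, B3–B8
Each bag holds 4 vertices, so the decomposition has width 3, which upper-bounds the treewidth. For the lower bound, the 4 vertices {a, f, g, j} are pairwise adjacent, and any tree decomposition puts a clique entirely inside one bag — forcing width ≥ 3. The upper and lower bounds meet at 3, so that is the treewidth.

3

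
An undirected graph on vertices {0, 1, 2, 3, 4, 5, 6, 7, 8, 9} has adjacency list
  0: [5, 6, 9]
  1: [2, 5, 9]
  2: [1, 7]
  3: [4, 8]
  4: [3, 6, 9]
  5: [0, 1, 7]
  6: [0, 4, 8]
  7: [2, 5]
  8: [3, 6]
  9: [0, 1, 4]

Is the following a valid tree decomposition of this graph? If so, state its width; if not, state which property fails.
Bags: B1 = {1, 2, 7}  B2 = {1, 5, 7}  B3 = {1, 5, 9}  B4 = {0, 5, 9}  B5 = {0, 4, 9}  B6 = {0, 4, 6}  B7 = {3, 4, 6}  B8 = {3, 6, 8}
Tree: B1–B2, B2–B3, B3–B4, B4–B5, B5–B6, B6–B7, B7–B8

Checking the three conditions: (i) the bags cover all of {0, 1, 2, 3, 4, 5, 6, 7, 8, 9}; (ii) for each edge, some bag contains both endpoints; (iii) the bags containing any fixed vertex form a subtree. All hold, so the decomposition is valid with width 3 − 1 = 2.

Yes; width 2.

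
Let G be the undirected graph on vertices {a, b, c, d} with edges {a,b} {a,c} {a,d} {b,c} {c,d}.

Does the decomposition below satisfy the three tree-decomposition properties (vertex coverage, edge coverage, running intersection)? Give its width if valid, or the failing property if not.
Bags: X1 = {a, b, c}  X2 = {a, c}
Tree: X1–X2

No — vertex d appears in no bag.

A tree decomposition must satisfy three properties: every vertex lies in some bag; for every edge, both endpoints lie together in some bag; and for every vertex, the bags containing it form a connected subtree. Here vertex d appears in no bag, so the decomposition is invalid.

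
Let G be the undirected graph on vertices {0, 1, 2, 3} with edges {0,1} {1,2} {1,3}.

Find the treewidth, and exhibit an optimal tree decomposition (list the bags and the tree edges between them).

Each bag holds 2 vertices, so the decomposition has width 1, which upper-bounds the treewidth. Since G has at least one edge (e.g. 2–1), it is not an edgeless graph, so tw(G) ≥ 1. The upper and lower bounds meet at 1, so that is the treewidth.

Treewidth 1.
Bags: B1 = {1, 2}  B2 = {1, 3}  B3 = {0, 1}
Tree: B1–B2, B1–B3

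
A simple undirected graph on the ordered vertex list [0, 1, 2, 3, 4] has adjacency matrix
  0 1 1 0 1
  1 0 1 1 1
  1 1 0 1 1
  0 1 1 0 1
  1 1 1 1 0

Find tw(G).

3

A width-3 tree decomposition is:
Bags: B1 = {1, 2, 3, 4}  B2 = {0, 1, 2, 4}
Tree: B1–B2
The largest bag has 4 vertices, giving width 3; this decomposition certifies tw(G) ≤ 3. Conversely, {0, 1, 2, 4} is a clique of size 4, and the vertices of any clique must share a bag in every tree decomposition; so some bag has ≥ 4 vertices and tw(G) ≥ 3. The upper and lower bounds meet at 3, so that is the treewidth.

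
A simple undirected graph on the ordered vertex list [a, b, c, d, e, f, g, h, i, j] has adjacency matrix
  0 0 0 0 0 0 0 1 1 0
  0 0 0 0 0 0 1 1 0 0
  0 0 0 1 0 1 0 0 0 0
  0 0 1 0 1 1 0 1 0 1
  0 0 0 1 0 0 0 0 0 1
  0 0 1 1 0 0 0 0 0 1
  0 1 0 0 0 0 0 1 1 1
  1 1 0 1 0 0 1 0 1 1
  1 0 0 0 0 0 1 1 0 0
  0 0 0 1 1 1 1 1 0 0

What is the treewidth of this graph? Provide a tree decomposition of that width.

Every bag has size at most 3, so the width is 3 − 1 = 2 and tw(G) ≤ 2. Conversely, {d, e, j} is a clique of size 3, and the vertices of any clique must share a bag in every tree decomposition; so some bag has ≥ 3 vertices and tw(G) ≥ 2. Combining the bounds, tw(G) = 2.

Treewidth 2.
One optimal decomposition is:
Bags: B1 = {b, g, h}  B2 = {g, h, i}  B3 = {g, h, j}  B4 = {d, h, j}  B5 = {a, h, i}  B6 = {d, e, j}  B7 = {d, f, j}  B8 = {c, d, f}
Tree: B1–B2, B1–B3, B3–B4, B2–B5, B4–B6, B4–B7, B7–B8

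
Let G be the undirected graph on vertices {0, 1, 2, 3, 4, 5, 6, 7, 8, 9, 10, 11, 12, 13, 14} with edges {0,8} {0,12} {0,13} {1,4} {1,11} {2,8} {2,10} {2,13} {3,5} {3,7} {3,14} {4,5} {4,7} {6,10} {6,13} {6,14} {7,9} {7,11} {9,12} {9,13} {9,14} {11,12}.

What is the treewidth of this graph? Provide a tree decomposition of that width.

Each bag holds 4 vertices, so the decomposition has width 3, which upper-bounds the treewidth. For the lower bound: the 4 vertex sets {1,4,5}, {11}, {7}, {3,9,12,14} are disjoint, each induces a connected subgraph, and every pair is joined by at least one edge of G. Contracting each set to a single vertex therefore yields K_{4} as a minor, and since treewidth is minor-monotone, tw(G) ≥ tw(K_{4}) = 3. Combining the bounds, tw(G) = 3.

Treewidth 3.
One such decomposition:
Bags: B1 = {1, 4, 5, 11}  B2 = {4, 5, 7, 11}  B3 = {3, 5, 7, 11}  B4 = {3, 7, 11, 12}  B5 = {3, 7, 9, 12}  B6 = {3, 9, 12, 14}  B7 = {0, 9, 12, 14}  B8 = {0, 9, 13, 14}  B9 = {0, 6, 13, 14}  B10 = {0, 6, 8, 13}  B11 = {2, 6, 8, 13}  B12 = {2, 6, 8, 10}
Tree: B1–B2, B2–B3, B3–B4, B4–B5, B5–B6, B6–B7, B7–B8, B8–B9, B9–B10, B10–B11, B11–B12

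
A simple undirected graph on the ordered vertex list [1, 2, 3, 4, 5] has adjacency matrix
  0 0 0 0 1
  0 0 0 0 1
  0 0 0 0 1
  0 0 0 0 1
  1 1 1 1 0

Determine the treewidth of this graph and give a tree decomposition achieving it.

Treewidth 1.
One such decomposition:
Bags: B1 = {1, 5}  B2 = {3, 5}  B3 = {4, 5}  B4 = {2, 5}
Tree: B1–B2, B2–B3, B1–B4

The largest bag has 2 vertices, giving width 1; this decomposition certifies tw(G) ≤ 1. Any graph with an edge has treewidth ≥ 1, and G has the edge 1–5. Hence tw(G) = 1 exactly.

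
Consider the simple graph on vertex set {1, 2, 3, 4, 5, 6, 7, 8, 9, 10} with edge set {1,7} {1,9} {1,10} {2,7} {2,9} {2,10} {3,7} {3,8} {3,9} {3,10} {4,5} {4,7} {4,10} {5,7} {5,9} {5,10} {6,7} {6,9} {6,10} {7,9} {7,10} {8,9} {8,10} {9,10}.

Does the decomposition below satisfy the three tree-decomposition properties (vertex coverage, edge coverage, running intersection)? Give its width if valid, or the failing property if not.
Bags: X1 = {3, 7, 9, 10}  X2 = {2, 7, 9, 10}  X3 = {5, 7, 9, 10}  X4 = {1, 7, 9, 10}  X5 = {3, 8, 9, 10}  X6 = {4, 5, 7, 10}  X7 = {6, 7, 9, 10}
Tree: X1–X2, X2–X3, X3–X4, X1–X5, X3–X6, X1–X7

Every vertex of G appears in some bag (union = {1, 2, 3, 4, 5, 6, 7, 8, 9, 10}); every edge is covered by a bag; and for each vertex v the set of bags containing v is connected in the bag tree. The decomposition is therefore valid. The largest bag has 4 vertices, so the width is 3.

Yes; width 3.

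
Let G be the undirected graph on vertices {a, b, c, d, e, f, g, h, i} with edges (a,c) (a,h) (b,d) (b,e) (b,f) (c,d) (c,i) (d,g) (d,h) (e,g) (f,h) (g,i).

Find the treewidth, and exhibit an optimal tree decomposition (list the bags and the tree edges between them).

Treewidth 3.
Bags: B1 = {a, c, h, i}  B2 = {c, d, h, i}  B3 = {d, g, h, i}  B4 = {d, f, g, h}  B5 = {b, d, f, g}  B6 = {b, e, f, g}
Tree: B1–B2, B2–B3, B3–B4, B4–B5, B5–B6

Each bag holds 4 vertices, so the decomposition has width 3, which upper-bounds the treewidth. For the lower bound: the 4 vertex sets {a,c,i}, {h}, {d}, {b,e,f,g} are disjoint, each induces a connected subgraph, and every pair is joined by at least one edge of G. Contracting each set to a single vertex therefore yields K_{4} as a minor, and since treewidth is minor-monotone, tw(G) ≥ tw(K_{4}) = 3. Hence tw(G) = 3 exactly.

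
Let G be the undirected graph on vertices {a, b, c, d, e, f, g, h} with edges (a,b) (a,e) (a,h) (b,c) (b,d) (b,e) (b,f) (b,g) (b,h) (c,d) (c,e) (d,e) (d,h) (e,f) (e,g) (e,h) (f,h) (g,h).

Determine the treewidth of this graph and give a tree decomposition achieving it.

Every bag has size at most 4, so the width is 4 − 1 = 3 and tw(G) ≤ 3. Conversely, {b, d, e, h} is a clique of size 4, and the vertices of any clique must share a bag in every tree decomposition; so some bag has ≥ 4 vertices and tw(G) ≥ 3. Hence tw(G) = 3 exactly.

Treewidth 3.
One optimal decomposition is:
Bags: B1 = {a, b, e, h}  B2 = {b, d, e, h}  B3 = {b, c, d, e}  B4 = {b, e, f, h}  B5 = {b, e, g, h}
Tree: B1–B2, B2–B3, B1–B4, B2–B5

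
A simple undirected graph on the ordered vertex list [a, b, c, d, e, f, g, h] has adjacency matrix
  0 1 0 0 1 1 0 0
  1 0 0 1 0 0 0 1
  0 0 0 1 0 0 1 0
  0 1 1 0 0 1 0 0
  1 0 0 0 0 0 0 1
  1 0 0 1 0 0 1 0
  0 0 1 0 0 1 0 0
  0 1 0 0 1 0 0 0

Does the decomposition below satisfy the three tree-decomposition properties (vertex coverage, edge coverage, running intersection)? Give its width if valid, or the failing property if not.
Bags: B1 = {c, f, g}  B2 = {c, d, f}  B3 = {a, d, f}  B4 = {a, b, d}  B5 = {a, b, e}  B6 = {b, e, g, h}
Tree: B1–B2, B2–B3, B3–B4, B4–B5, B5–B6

A tree decomposition must satisfy three properties: every vertex lies in some bag; for every edge, both endpoints lie together in some bag; and for every vertex, the bags containing it form a connected subtree. Here bags containing vertex g are not connected in the tree, so the decomposition is invalid.

No — bags containing vertex g are not connected in the tree.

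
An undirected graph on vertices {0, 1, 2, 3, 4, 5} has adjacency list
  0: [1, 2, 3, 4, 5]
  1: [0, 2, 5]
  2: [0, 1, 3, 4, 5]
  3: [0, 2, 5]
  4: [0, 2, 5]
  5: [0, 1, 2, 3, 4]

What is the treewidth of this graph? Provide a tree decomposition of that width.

Treewidth 3.
Bags: B1 = {0, 2, 3, 5}  B2 = {0, 2, 4, 5}  B3 = {0, 1, 2, 5}
Tree: B1–B2, B1–B3

Each bag holds 4 vertices, so the decomposition has width 3, which upper-bounds the treewidth. On the other hand G contains the 4-clique {0, 1, 2, 5}. A clique must lie in a single bag of any decomposition, so no decomposition can have width below 3. Hence tw(G) = 3 exactly.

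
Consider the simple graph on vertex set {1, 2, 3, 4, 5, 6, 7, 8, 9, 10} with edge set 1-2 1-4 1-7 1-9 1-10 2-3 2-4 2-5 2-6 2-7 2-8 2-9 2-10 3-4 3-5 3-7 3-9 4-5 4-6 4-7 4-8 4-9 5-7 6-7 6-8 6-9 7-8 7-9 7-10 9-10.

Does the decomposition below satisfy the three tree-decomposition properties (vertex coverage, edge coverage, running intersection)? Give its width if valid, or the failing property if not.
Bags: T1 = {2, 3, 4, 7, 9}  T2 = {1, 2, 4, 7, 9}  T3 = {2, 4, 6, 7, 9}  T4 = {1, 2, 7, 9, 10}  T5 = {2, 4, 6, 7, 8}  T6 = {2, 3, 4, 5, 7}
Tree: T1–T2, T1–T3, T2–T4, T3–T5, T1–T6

Yes; width 4.

Checking the three conditions: (i) the bags cover all of {1, 2, 3, 4, 5, 6, 7, 8, 9, 10}; (ii) for each edge, some bag contains both endpoints; (iii) the bags containing any fixed vertex form a subtree. All hold, so the decomposition is valid with width 5 − 1 = 4.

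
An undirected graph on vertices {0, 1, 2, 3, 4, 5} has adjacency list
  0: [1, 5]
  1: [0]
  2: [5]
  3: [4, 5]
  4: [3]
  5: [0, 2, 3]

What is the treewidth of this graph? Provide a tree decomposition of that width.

Treewidth 1.
Bags: B1 = {3, 5}  B2 = {0, 5}  B3 = {0, 1}  B4 = {3, 4}  B5 = {2, 5}
Tree: B1–B2, B2–B3, B1–B4, B2–B5

Each bag holds 2 vertices, so the decomposition has width 1, which upper-bounds the treewidth. Since G has at least one edge (e.g. 3–5), it is not an edgeless graph, so tw(G) ≥ 1. Combining the bounds, tw(G) = 1.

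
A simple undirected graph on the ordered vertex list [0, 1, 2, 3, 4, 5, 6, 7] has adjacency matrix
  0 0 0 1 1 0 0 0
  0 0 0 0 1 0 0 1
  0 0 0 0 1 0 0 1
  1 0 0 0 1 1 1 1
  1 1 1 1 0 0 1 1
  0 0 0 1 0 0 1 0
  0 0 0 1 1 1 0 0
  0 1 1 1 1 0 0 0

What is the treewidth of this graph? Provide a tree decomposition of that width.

Treewidth 2.
Bags: B1 = {0, 3, 4}  B2 = {3, 4, 6}  B3 = {3, 4, 7}  B4 = {3, 5, 6}  B5 = {1, 4, 7}  B6 = {2, 4, 7}
Tree: B1–B2, B2–B3, B2–B4, B3–B5, B3–B6

The largest bag has 3 vertices, giving width 2; this decomposition certifies tw(G) ≤ 2. Conversely, {1, 4, 7} is a clique of size 3, and the vertices of any clique must share a bag in every tree decomposition; so some bag has ≥ 3 vertices and tw(G) ≥ 2. Therefore the treewidth is 2.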